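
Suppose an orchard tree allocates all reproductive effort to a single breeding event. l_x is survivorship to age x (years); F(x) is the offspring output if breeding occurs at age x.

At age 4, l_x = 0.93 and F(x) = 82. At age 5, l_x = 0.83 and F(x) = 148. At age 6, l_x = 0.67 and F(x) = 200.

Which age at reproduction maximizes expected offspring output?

6

Expected offspring if breeding at age x = l_x × F(x):
  age 4: 0.93 × 82 = 76.260
  age 5: 0.83 × 148 = 122.840
  age 6: 0.67 × 200 = 134.000
Maximum at age 6 (134.000).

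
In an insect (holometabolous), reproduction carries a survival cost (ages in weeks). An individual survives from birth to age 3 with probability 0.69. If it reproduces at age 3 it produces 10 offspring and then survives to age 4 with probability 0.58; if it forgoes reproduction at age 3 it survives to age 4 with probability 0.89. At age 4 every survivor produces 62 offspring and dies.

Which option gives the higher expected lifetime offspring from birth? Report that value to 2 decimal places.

breed at age 3: R₀ = 0.69 × (10 + 0.58 × 62) = 0.69 × 45.9600 = 31.7124
delay to age 4: R₀ = 0.69 × (0.89 × 62) = 0.69 × 55.1800 = 38.0742
Higher: delay to age 4 (38.0742).

38.07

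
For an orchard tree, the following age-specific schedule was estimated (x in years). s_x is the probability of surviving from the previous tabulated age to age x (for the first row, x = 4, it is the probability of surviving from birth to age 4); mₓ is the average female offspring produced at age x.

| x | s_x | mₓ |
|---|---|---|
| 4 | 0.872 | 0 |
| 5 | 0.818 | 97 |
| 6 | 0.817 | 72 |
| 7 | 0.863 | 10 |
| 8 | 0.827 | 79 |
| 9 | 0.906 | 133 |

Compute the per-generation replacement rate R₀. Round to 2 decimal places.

Survivorship from birth: l_x = s_4·s_5·…·s_x.
  l_4 = 0.87200
  l_5 = 0.71330
  l_6 = 0.58276
  l_7 = 0.50292
  l_8 = 0.41592
  l_9 = 0.37682
R₀ = Σ l_x mₓ:
  age 4: 0.87200 × 0 = 0.0000
  age 5: 0.71330 × 97 = 69.1901
  age 6: 0.58276 × 72 = 41.9587
  age 7: 0.50292 × 10 = 5.0292
  age 8: 0.41592 × 79 = 32.8577
  age 9: 0.37682 × 133 = 50.1171
R₀ = 0.0000 + 69.1901 + 41.9587 + 5.0292 + 32.8577 + 50.1171 = 199.1528

199.15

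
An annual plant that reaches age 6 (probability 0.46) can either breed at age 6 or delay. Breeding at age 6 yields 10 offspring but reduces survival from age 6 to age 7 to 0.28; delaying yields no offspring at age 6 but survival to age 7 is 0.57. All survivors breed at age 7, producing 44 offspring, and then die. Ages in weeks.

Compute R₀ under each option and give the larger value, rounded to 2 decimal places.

11.54

breed at age 6: R₀ = 0.46 × (10 + 0.28 × 44) = 0.46 × 22.3200 = 10.2672
delay to age 7: R₀ = 0.46 × (0.57 × 44) = 0.46 × 25.0800 = 11.5368
Higher: delay to age 7 (11.5368).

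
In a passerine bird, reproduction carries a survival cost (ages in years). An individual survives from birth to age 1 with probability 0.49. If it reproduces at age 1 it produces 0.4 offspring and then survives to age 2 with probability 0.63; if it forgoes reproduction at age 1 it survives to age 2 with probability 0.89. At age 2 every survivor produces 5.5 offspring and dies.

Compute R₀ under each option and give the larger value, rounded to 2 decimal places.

2.40

breed at age 1: R₀ = 0.49 × (0.4 + 0.63 × 5.5) = 0.49 × 3.8650 = 1.8938
delay to age 2: R₀ = 0.49 × (0.89 × 5.5) = 0.49 × 4.8950 = 2.3986
Higher: delay to age 2 (2.3986).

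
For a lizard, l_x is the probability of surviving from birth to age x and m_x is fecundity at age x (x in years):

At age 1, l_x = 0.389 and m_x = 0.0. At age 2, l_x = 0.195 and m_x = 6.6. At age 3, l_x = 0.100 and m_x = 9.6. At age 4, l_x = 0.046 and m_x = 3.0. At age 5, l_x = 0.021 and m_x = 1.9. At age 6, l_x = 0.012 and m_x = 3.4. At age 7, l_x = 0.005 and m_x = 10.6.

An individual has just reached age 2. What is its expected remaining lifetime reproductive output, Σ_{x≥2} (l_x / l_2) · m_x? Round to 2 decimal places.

12.92

l_2 = 0.195. Conditional survival from age 2 to x is l_x / l_2.
  x=2: (0.195/0.195) × 6.6 = 6.6000
  x=3: (0.100/0.195) × 9.6 = 4.9231
  x=4: (0.046/0.195) × 3.0 = 0.7077
  x=5: (0.021/0.195) × 1.9 = 0.2046
  x=6: (0.012/0.195) × 3.4 = 0.2092
  x=7: (0.005/0.195) × 10.6 = 0.2718
Sum = 6.6000 + 4.9231 + 0.7077 + 0.2046 + 0.2092 + 0.2718 = 12.9164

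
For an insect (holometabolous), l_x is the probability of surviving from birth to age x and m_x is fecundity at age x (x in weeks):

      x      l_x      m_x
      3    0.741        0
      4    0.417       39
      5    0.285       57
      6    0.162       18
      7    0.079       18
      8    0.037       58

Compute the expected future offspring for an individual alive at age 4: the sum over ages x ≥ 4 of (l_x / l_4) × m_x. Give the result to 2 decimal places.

93.51

l_4 = 0.417. Conditional survival from age 4 to x is l_x / l_4.
  x=4: (0.417/0.417) × 39 = 39.0000
  x=5: (0.285/0.417) × 57 = 38.9568
  x=6: (0.162/0.417) × 18 = 6.9928
  x=7: (0.079/0.417) × 18 = 3.4101
  x=8: (0.037/0.417) × 58 = 5.1463
Sum = 39.0000 + 38.9568 + 6.9928 + 3.4101 + 5.1463 = 93.5060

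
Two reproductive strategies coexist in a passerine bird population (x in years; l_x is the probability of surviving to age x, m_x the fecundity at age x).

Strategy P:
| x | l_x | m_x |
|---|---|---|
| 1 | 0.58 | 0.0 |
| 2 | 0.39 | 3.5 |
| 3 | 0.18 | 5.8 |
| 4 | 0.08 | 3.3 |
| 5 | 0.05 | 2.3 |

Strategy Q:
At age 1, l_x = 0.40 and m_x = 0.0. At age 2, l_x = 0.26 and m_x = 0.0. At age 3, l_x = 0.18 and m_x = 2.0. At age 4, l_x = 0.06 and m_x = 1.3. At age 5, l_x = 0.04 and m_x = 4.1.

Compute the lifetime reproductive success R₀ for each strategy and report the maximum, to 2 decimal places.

Strategy P: R₀ = 0.58×0.0 + 0.39×3.5 + 0.18×5.8 + 0.08×3.3 + 0.05×2.3 = 2.7880
Strategy Q: R₀ = 0.40×0.0 + 0.26×0.0 + 0.18×2.0 + 0.06×1.3 + 0.04×4.1 = 0.6020
Highest R₀: strategy P with 2.7880.

2.79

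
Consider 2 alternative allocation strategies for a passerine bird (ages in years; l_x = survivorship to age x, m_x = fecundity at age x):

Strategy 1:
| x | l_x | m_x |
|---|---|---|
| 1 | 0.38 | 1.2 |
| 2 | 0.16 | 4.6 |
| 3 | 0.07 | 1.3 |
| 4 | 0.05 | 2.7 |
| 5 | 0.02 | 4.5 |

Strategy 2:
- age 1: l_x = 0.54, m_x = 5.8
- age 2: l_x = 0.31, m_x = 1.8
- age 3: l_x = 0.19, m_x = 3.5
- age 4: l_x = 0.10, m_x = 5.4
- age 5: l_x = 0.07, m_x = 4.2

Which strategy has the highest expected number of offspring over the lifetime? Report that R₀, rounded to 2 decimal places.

5.19

Strategy 1: R₀ = 0.38×1.2 + 0.16×4.6 + 0.07×1.3 + 0.05×2.7 + 0.02×4.5 = 1.5080
Strategy 2: R₀ = 0.54×5.8 + 0.31×1.8 + 0.19×3.5 + 0.10×5.4 + 0.07×4.2 = 5.1890
Highest R₀: strategy 2 with 5.1890.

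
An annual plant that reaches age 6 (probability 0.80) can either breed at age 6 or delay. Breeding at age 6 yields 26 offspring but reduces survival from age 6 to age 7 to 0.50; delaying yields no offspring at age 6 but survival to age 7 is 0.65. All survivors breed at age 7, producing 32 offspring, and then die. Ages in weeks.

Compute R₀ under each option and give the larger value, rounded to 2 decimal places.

breed at age 6: R₀ = 0.80 × (26 + 0.50 × 32) = 0.80 × 42.0000 = 33.6000
delay to age 7: R₀ = 0.80 × (0.65 × 32) = 0.80 × 20.8000 = 16.6400
Higher: breed at age 6 (33.6000).

33.60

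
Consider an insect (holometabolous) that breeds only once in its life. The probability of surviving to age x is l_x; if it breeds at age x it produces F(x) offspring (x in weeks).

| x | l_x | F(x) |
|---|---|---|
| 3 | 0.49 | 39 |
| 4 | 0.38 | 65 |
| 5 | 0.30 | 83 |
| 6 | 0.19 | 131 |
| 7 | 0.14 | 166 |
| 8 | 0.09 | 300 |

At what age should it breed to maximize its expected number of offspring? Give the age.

8

Expected offspring if breeding at age x = l_x × F(x):
  age 3: 0.49 × 39 = 19.110
  age 4: 0.38 × 65 = 24.700
  age 5: 0.30 × 83 = 24.900
  age 6: 0.19 × 131 = 24.890
  age 7: 0.14 × 166 = 23.240
  age 8: 0.09 × 300 = 27.000
Maximum at age 8 (27.000).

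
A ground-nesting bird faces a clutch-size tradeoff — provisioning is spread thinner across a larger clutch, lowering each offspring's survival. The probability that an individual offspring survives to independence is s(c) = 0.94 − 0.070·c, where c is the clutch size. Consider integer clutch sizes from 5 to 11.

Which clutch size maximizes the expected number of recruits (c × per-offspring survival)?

7

Expected recruits = c × s(c):
  c=5: 5 × 0.590 = 2.950
  c=6: 6 × 0.520 = 3.120
  c=7: 7 × 0.450 = 3.150
  c=8: 8 × 0.380 = 3.040
  c=9: 9 × 0.310 = 2.790
  c=10: 10 × 0.240 = 2.400
  c=11: 11 × 0.170 = 1.870
Maximum at c = 7 (3.150 recruits).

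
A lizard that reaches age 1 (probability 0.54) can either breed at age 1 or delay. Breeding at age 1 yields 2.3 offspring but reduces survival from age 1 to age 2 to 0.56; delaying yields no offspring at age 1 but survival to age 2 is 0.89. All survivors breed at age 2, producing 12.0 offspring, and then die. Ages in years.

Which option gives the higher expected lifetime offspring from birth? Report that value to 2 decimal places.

breed at age 1: R₀ = 0.54 × (2.3 + 0.56 × 12.0) = 0.54 × 9.0200 = 4.8708
delay to age 2: R₀ = 0.54 × (0.89 × 12.0) = 0.54 × 10.6800 = 5.7672
Higher: delay to age 2 (5.7672).

5.77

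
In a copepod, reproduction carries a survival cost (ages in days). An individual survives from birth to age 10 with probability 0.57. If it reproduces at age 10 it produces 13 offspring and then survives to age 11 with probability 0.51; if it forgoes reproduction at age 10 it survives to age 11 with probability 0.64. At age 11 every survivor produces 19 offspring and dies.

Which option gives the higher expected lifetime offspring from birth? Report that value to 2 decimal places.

breed at age 10: R₀ = 0.57 × (13 + 0.51 × 19) = 0.57 × 22.6900 = 12.9333
delay to age 11: R₀ = 0.57 × (0.64 × 19) = 0.57 × 12.1600 = 6.9312
Higher: breed at age 10 (12.9333).

12.93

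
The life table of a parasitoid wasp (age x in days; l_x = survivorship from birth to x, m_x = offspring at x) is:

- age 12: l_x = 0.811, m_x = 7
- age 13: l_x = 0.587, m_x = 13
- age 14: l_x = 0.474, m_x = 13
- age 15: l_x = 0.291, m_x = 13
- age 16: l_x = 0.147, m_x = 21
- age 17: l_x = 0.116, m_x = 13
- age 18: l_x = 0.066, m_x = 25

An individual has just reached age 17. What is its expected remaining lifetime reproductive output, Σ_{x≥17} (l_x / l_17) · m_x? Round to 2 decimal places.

27.22

l_17 = 0.116. Conditional survival from age 17 to x is l_x / l_17.
  x=17: (0.116/0.116) × 13 = 13.0000
  x=18: (0.066/0.116) × 25 = 14.2241
Sum = 13.0000 + 14.2241 = 27.2241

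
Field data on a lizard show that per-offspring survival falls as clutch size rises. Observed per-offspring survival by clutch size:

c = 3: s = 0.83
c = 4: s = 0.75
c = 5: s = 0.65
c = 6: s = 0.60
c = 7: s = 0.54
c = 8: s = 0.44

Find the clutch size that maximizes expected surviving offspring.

7

Expected surviving offspring = c × s(c):
  c=3: 3 × 0.83 = 2.490
  c=4: 4 × 0.75 = 3.000
  c=5: 5 × 0.65 = 3.250
  c=6: 6 × 0.60 = 3.600
  c=7: 7 × 0.54 = 3.780
  c=8: 8 × 0.44 = 3.520
Maximum at c = 7 (3.780 surviving offspring).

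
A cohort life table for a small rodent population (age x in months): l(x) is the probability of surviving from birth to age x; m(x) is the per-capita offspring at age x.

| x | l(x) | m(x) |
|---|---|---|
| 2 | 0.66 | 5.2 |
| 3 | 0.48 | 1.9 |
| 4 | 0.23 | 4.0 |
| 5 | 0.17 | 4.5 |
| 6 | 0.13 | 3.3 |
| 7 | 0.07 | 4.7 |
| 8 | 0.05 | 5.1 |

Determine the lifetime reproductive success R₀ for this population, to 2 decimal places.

7.04

R₀ = Σ l(x) m(x):
  age 2: 0.66 × 5.2 = 3.4320
  age 3: 0.48 × 1.9 = 0.9120
  age 4: 0.23 × 4.0 = 0.9200
  age 5: 0.17 × 4.5 = 0.7650
  age 6: 0.13 × 3.3 = 0.4290
  age 7: 0.07 × 4.7 = 0.3290
  age 8: 0.05 × 5.1 = 0.2550
R₀ = 3.4320 + 0.9120 + 0.9200 + 0.7650 + 0.4290 + 0.3290 + 0.2550 = 7.0420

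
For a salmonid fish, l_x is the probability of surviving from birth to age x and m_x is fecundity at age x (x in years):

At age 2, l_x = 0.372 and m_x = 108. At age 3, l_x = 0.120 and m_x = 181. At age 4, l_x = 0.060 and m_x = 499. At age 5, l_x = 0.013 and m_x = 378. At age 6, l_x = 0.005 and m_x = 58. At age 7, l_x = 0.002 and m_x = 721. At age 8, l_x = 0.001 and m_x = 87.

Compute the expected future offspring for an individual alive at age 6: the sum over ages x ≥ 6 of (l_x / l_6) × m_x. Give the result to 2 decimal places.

363.80

l_6 = 0.005. Conditional survival from age 6 to x is l_x / l_6.
  x=6: (0.005/0.005) × 58 = 58.0000
  x=7: (0.002/0.005) × 721 = 288.4000
  x=8: (0.001/0.005) × 87 = 17.4000
Sum = 58.0000 + 288.4000 + 17.4000 = 363.8000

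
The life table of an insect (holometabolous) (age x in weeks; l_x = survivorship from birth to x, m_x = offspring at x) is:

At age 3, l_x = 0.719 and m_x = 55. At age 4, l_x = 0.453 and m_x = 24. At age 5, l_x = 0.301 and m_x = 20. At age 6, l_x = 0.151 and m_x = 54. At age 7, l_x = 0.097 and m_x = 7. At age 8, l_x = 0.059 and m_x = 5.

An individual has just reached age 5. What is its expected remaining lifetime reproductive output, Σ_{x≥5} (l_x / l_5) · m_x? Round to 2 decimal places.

50.33

l_5 = 0.301. Conditional survival from age 5 to x is l_x / l_5.
  x=5: (0.301/0.301) × 20 = 20.0000
  x=6: (0.151/0.301) × 54 = 27.0897
  x=7: (0.097/0.301) × 7 = 2.2558
  x=8: (0.059/0.301) × 5 = 0.9801
Sum = 20.0000 + 27.0897 + 2.2558 + 0.9801 = 50.3256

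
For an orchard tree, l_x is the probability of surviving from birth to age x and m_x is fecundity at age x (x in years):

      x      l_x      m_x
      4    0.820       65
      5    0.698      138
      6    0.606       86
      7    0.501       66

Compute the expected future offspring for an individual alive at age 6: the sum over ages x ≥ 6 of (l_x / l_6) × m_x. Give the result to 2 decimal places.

l_6 = 0.606. Conditional survival from age 6 to x is l_x / l_6.
  x=6: (0.606/0.606) × 86 = 86.0000
  x=7: (0.501/0.606) × 66 = 54.5644
Sum = 86.0000 + 54.5644 = 140.5644

140.56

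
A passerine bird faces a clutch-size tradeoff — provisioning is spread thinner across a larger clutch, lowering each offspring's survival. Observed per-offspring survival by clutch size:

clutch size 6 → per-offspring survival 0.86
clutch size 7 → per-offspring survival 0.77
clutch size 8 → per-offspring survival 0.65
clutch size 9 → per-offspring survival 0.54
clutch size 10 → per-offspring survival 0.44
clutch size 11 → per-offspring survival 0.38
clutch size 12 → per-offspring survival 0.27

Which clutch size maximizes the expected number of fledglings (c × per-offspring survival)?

Expected fledglings = c × s(c):
  c=6: 6 × 0.86 = 5.160
  c=7: 7 × 0.77 = 5.390
  c=8: 8 × 0.65 = 5.200
  c=9: 9 × 0.54 = 4.860
  c=10: 10 × 0.44 = 4.400
  c=11: 11 × 0.38 = 4.180
  c=12: 12 × 0.27 = 3.240
Maximum at c = 7 (5.390 fledglings).

7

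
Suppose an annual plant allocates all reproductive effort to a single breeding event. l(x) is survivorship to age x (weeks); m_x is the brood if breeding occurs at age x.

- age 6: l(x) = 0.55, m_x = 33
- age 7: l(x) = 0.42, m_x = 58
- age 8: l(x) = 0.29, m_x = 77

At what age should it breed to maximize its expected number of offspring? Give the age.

7

Expected offspring if breeding at age x = l(x) × m_x:
  age 6: 0.55 × 33 = 18.150
  age 7: 0.42 × 58 = 24.360
  age 8: 0.29 × 77 = 22.330
Maximum at age 7 (24.360).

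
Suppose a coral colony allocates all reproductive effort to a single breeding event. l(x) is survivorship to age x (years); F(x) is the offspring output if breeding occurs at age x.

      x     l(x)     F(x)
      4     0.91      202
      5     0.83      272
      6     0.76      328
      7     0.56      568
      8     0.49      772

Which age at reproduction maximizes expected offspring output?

Expected offspring if breeding at age x = l(x) × F(x):
  age 4: 0.91 × 202 = 183.820
  age 5: 0.83 × 272 = 225.760
  age 6: 0.76 × 328 = 249.280
  age 7: 0.56 × 568 = 318.080
  age 8: 0.49 × 772 = 378.280
Maximum at age 8 (378.280).

8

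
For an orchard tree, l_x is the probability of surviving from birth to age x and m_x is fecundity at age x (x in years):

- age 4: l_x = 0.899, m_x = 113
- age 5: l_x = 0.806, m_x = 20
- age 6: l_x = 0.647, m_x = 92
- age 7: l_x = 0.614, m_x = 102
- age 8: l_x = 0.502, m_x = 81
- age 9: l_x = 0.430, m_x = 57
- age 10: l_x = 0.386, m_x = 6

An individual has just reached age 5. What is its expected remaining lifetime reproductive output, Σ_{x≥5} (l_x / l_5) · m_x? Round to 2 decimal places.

l_5 = 0.806. Conditional survival from age 5 to x is l_x / l_5.
  x=5: (0.806/0.806) × 20 = 20.0000
  x=6: (0.647/0.806) × 92 = 73.8511
  x=7: (0.614/0.806) × 102 = 77.7022
  x=8: (0.502/0.806) × 81 = 50.4491
  x=9: (0.430/0.806) × 57 = 30.4094
  x=10: (0.386/0.806) × 6 = 2.8734
Sum = 20.0000 + 73.8511 + 77.7022 + 50.4491 + 30.4094 + 2.8734 = 255.2854

255.29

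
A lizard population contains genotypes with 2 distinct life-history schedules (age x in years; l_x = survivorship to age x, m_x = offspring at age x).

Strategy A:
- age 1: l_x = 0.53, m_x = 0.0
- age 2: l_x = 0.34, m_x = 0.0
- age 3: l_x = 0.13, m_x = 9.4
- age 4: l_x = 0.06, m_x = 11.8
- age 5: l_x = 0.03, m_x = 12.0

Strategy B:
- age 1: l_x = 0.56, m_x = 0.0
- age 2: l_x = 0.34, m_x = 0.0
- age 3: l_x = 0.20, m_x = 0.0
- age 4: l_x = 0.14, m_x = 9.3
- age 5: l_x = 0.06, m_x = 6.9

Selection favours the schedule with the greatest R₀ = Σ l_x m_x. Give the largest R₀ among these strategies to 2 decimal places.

Strategy A: R₀ = 0.53×0.0 + 0.34×0.0 + 0.13×9.4 + 0.06×11.8 + 0.03×12.0 = 2.2900
Strategy B: R₀ = 0.56×0.0 + 0.34×0.0 + 0.20×0.0 + 0.14×9.3 + 0.06×6.9 = 1.7160
Highest R₀: strategy A with 2.2900.

2.29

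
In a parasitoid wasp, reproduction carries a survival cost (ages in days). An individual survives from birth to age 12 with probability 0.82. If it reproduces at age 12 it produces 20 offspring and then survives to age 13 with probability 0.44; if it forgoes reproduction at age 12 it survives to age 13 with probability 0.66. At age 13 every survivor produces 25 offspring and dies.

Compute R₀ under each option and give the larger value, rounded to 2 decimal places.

25.42

breed at age 12: R₀ = 0.82 × (20 + 0.44 × 25) = 0.82 × 31.0000 = 25.4200
delay to age 13: R₀ = 0.82 × (0.66 × 25) = 0.82 × 16.5000 = 13.5300
Higher: breed at age 12 (25.4200).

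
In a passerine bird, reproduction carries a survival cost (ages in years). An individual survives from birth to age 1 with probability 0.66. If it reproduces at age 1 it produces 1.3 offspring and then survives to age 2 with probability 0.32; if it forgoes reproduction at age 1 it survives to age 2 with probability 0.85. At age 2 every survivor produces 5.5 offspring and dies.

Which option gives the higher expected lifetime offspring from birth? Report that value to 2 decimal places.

3.09

breed at age 1: R₀ = 0.66 × (1.3 + 0.32 × 5.5) = 0.66 × 3.0600 = 2.0196
delay to age 2: R₀ = 0.66 × (0.85 × 5.5) = 0.66 × 4.6750 = 3.0855
Higher: delay to age 2 (3.0855).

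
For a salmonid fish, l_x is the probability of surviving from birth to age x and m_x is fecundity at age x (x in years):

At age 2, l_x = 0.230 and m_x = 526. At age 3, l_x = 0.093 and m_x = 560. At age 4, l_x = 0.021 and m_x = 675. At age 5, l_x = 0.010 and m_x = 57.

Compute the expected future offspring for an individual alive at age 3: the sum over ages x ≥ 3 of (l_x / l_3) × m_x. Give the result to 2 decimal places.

718.55

l_3 = 0.093. Conditional survival from age 3 to x is l_x / l_3.
  x=3: (0.093/0.093) × 560 = 560.0000
  x=4: (0.021/0.093) × 675 = 152.4194
  x=5: (0.010/0.093) × 57 = 6.1290
Sum = 560.0000 + 152.4194 + 6.1290 = 718.5484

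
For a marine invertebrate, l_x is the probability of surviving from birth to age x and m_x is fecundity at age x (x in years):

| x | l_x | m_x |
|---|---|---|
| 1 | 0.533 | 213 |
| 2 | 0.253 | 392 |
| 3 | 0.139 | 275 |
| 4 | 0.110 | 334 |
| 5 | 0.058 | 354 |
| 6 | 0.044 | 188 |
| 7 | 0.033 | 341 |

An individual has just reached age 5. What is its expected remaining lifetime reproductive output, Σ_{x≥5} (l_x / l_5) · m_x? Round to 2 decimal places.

690.64

l_5 = 0.058. Conditional survival from age 5 to x is l_x / l_5.
  x=5: (0.058/0.058) × 354 = 354.0000
  x=6: (0.044/0.058) × 188 = 142.6207
  x=7: (0.033/0.058) × 341 = 194.0172
Sum = 354.0000 + 142.6207 + 194.0172 = 690.6379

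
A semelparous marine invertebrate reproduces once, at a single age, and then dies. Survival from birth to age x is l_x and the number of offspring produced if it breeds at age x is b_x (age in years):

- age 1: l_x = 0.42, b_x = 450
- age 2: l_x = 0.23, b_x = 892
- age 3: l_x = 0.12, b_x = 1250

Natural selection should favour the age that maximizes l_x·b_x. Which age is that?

Expected offspring if breeding at age x = l_x × b_x:
  age 1: 0.42 × 450 = 189.000
  age 2: 0.23 × 892 = 205.160
  age 3: 0.12 × 1250 = 150.000
Maximum at age 2 (205.160).

2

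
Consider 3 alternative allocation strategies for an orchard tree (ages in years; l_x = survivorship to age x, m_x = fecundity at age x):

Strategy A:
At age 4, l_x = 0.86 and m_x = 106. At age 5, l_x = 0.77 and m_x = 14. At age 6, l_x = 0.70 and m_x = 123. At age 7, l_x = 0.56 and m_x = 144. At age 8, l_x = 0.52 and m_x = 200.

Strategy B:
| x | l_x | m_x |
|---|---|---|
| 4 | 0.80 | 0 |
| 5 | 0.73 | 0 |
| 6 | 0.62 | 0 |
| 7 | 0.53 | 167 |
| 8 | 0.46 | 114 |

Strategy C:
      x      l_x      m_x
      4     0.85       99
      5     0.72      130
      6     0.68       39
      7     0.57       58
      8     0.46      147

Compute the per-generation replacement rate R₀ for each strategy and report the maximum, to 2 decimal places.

372.68

Strategy A: R₀ = 0.86×106 + 0.77×14 + 0.70×123 + 0.56×144 + 0.52×200 = 372.6800
Strategy B: R₀ = 0.80×0 + 0.73×0 + 0.62×0 + 0.53×167 + 0.46×114 = 140.9500
Strategy C: R₀ = 0.85×99 + 0.72×130 + 0.68×39 + 0.57×58 + 0.46×147 = 304.9500
Highest R₀: strategy A with 372.6800.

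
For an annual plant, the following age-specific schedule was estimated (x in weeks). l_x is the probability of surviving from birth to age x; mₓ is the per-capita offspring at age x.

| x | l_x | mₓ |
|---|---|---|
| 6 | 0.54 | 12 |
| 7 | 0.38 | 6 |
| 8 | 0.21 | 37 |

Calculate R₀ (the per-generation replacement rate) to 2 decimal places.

16.53

R₀ = Σ l_x mₓ:
  age 6: 0.54 × 12 = 6.4800
  age 7: 0.38 × 6 = 2.2800
  age 8: 0.21 × 37 = 7.7700
R₀ = 6.4800 + 2.2800 + 7.7700 = 16.5300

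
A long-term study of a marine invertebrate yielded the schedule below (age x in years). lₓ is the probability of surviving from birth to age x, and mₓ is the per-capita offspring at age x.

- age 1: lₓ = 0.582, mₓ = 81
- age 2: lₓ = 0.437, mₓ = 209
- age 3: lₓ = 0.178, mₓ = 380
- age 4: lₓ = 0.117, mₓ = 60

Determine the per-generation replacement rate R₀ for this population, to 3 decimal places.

R₀ = Σ lₓ mₓ:
  age 1: 0.582 × 81 = 47.1420
  age 2: 0.437 × 209 = 91.3330
  age 3: 0.178 × 380 = 67.6400
  age 4: 0.117 × 60 = 7.0200
R₀ = 47.1420 + 91.3330 + 67.6400 + 7.0200 = 213.1350

213.135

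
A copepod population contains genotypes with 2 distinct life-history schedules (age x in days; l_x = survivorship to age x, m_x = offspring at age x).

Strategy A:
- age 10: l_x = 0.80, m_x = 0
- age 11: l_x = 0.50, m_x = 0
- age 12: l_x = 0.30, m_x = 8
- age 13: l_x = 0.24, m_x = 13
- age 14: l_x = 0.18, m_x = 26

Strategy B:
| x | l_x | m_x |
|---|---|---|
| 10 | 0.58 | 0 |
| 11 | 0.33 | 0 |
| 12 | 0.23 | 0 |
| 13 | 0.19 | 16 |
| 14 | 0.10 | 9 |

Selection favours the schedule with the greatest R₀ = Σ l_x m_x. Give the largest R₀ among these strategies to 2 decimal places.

10.20

Strategy A: R₀ = 0.80×0 + 0.50×0 + 0.30×8 + 0.24×13 + 0.18×26 = 10.2000
Strategy B: R₀ = 0.58×0 + 0.33×0 + 0.23×0 + 0.19×16 + 0.10×9 = 3.9400
Highest R₀: strategy A with 10.2000.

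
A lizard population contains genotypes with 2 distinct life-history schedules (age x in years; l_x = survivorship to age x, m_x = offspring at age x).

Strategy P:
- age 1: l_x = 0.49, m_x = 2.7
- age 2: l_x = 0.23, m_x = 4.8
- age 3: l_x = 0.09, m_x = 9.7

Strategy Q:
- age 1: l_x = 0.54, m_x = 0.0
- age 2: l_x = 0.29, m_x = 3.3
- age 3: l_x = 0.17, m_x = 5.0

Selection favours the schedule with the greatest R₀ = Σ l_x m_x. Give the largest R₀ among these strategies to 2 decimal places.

Strategy P: R₀ = 0.49×2.7 + 0.23×4.8 + 0.09×9.7 = 3.3000
Strategy Q: R₀ = 0.54×0.0 + 0.29×3.3 + 0.17×5.0 = 1.8070
Highest R₀: strategy P with 3.3000.

3.30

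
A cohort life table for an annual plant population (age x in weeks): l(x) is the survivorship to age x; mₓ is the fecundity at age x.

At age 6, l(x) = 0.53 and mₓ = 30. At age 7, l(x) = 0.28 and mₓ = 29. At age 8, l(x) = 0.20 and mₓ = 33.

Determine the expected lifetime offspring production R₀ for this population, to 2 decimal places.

30.62

R₀ = Σ l(x) mₓ:
  age 6: 0.53 × 30 = 15.9000
  age 7: 0.28 × 29 = 8.1200
  age 8: 0.20 × 33 = 6.6000
R₀ = 15.9000 + 8.1200 + 6.6000 = 30.6200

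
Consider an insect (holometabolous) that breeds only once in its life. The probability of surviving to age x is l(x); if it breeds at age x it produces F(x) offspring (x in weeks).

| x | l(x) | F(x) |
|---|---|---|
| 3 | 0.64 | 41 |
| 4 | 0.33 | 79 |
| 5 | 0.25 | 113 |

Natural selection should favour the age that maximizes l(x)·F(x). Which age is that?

Expected offspring if breeding at age x = l(x) × F(x):
  age 3: 0.64 × 41 = 26.240
  age 4: 0.33 × 79 = 26.070
  age 5: 0.25 × 113 = 28.250
Maximum at age 5 (28.250).

5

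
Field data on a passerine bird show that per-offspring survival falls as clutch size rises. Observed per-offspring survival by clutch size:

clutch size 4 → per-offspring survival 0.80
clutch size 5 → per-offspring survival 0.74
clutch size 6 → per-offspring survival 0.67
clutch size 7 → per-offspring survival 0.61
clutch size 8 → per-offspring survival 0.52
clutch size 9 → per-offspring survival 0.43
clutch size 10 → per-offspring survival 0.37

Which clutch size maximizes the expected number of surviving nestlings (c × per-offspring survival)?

Expected surviving nestlings = c × s(c):
  c=4: 4 × 0.80 = 3.200
  c=5: 5 × 0.74 = 3.700
  c=6: 6 × 0.67 = 4.020
  c=7: 7 × 0.61 = 4.270
  c=8: 8 × 0.52 = 4.160
  c=9: 9 × 0.43 = 3.870
  c=10: 10 × 0.37 = 3.700
Maximum at c = 7 (4.270 surviving nestlings).

7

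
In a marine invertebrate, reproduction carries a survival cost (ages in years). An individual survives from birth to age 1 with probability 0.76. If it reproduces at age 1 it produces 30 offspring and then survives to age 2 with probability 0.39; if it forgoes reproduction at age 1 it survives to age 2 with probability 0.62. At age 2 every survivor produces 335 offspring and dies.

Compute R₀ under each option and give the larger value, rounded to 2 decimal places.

157.85

breed at age 1: R₀ = 0.76 × (30 + 0.39 × 335) = 0.76 × 160.6500 = 122.0940
delay to age 2: R₀ = 0.76 × (0.62 × 335) = 0.76 × 207.7000 = 157.8520
Higher: delay to age 2 (157.8520).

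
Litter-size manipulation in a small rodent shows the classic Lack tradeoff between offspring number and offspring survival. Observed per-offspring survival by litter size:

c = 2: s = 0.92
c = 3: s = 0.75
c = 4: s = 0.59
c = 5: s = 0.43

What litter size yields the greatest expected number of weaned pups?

4

Expected weaned pups = c × s(c):
  c=2: 2 × 0.92 = 1.840
  c=3: 3 × 0.75 = 2.250
  c=4: 4 × 0.59 = 2.360
  c=5: 5 × 0.43 = 2.150
Maximum at c = 4 (2.360 weaned pups).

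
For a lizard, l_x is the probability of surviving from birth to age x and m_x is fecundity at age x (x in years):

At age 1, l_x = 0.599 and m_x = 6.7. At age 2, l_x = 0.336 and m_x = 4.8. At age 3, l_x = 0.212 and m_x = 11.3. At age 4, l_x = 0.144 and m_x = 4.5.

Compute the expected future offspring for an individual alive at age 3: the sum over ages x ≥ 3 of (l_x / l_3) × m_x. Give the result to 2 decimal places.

14.36

l_3 = 0.212. Conditional survival from age 3 to x is l_x / l_3.
  x=3: (0.212/0.212) × 11.3 = 11.3000
  x=4: (0.144/0.212) × 4.5 = 3.0566
Sum = 11.3000 + 3.0566 = 14.3566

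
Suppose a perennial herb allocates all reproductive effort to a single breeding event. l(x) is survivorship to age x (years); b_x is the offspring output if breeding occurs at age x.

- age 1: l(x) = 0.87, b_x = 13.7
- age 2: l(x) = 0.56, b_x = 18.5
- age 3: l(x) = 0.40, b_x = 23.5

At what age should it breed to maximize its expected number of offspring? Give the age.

Expected offspring if breeding at age x = l(x) × b_x:
  age 1: 0.87 × 13.7 = 11.919
  age 2: 0.56 × 18.5 = 10.360
  age 3: 0.40 × 23.5 = 9.400
Maximum at age 1 (11.919).

1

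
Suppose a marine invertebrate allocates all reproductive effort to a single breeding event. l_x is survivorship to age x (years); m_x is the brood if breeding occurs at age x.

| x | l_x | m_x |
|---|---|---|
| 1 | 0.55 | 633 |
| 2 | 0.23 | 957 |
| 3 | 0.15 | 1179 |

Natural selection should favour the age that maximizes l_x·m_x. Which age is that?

Expected offspring if breeding at age x = l_x × m_x:
  age 1: 0.55 × 633 = 348.150
  age 2: 0.23 × 957 = 220.110
  age 3: 0.15 × 1179 = 176.850
Maximum at age 1 (348.150).

1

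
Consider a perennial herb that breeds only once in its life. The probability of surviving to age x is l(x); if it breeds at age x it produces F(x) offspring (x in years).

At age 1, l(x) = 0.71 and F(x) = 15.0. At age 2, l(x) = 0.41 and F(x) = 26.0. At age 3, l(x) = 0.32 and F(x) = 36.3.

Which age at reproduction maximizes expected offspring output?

Expected offspring if breeding at age x = l(x) × F(x):
  age 1: 0.71 × 15.0 = 10.650
  age 2: 0.41 × 26.0 = 10.660
  age 3: 0.32 × 36.3 = 11.616
Maximum at age 3 (11.616).

3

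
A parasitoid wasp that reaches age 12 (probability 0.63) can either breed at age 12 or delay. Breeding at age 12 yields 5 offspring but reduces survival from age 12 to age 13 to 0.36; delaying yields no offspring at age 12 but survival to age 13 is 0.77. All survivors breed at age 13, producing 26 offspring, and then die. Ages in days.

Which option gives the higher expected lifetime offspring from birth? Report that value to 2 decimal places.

12.61

breed at age 12: R₀ = 0.63 × (5 + 0.36 × 26) = 0.63 × 14.3600 = 9.0468
delay to age 13: R₀ = 0.63 × (0.77 × 26) = 0.63 × 20.0200 = 12.6126
Higher: delay to age 13 (12.6126).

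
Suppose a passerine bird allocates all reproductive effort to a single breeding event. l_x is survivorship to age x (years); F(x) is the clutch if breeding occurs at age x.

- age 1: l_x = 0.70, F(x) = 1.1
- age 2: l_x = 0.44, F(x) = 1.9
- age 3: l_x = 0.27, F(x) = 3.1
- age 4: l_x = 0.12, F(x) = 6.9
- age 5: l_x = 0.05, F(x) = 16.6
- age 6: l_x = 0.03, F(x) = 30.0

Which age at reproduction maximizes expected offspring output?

6

Expected offspring if breeding at age x = l_x × F(x):
  age 1: 0.70 × 1.1 = 0.770
  age 2: 0.44 × 1.9 = 0.836
  age 3: 0.27 × 3.1 = 0.837
  age 4: 0.12 × 6.9 = 0.828
  age 5: 0.05 × 16.6 = 0.830
  age 6: 0.03 × 30.0 = 0.900
Maximum at age 6 (0.900).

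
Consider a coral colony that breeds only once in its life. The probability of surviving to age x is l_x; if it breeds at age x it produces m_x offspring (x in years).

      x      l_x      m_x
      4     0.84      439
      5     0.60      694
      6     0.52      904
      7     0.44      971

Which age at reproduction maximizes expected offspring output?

6

Expected offspring if breeding at age x = l_x × m_x:
  age 4: 0.84 × 439 = 368.760
  age 5: 0.60 × 694 = 416.400
  age 6: 0.52 × 904 = 470.080
  age 7: 0.44 × 971 = 427.240
Maximum at age 6 (470.080).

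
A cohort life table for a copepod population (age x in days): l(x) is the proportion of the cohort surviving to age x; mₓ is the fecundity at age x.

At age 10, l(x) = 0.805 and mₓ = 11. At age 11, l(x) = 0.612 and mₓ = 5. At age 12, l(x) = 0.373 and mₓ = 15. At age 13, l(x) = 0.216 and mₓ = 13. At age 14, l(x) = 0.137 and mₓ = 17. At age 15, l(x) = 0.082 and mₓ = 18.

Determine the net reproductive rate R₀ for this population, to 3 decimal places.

24.123

R₀ = Σ l(x) mₓ:
  age 10: 0.805 × 11 = 8.8550
  age 11: 0.612 × 5 = 3.0600
  age 12: 0.373 × 15 = 5.5950
  age 13: 0.216 × 13 = 2.8080
  age 14: 0.137 × 17 = 2.3290
  age 15: 0.082 × 18 = 1.4760
R₀ = 8.8550 + 3.0600 + 5.5950 + 2.8080 + 2.3290 + 1.4760 = 24.1230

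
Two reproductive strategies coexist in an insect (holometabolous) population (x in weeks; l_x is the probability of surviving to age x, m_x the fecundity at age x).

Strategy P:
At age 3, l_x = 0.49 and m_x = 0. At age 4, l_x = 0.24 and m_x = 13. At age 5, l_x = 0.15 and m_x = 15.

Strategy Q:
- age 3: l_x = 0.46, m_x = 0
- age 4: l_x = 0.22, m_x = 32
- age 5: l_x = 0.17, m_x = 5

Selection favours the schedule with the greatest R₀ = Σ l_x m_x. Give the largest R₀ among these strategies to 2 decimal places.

Strategy P: R₀ = 0.49×0 + 0.24×13 + 0.15×15 = 5.3700
Strategy Q: R₀ = 0.46×0 + 0.22×32 + 0.17×5 = 7.8900
Highest R₀: strategy Q with 7.8900.

7.89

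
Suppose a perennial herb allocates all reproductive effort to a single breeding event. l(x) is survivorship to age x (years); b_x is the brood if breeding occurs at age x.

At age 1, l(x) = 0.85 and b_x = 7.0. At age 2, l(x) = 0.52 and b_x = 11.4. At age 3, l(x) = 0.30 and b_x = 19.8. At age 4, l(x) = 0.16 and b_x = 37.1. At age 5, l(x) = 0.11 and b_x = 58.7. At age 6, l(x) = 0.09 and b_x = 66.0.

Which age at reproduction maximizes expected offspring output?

Expected offspring if breeding at age x = l(x) × b_x:
  age 1: 0.85 × 7.0 = 5.950
  age 2: 0.52 × 11.4 = 5.928
  age 3: 0.30 × 19.8 = 5.940
  age 4: 0.16 × 37.1 = 5.936
  age 5: 0.11 × 58.7 = 6.457
  age 6: 0.09 × 66.0 = 5.940
Maximum at age 5 (6.457).

5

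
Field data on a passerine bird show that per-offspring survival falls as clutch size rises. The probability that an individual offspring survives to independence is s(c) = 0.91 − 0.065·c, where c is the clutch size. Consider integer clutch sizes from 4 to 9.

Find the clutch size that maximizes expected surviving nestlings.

7

Expected surviving nestlings = c × s(c):
  c=4: 4 × 0.650 = 2.600
  c=5: 5 × 0.585 = 2.925
  c=6: 6 × 0.520 = 3.120
  c=7: 7 × 0.455 = 3.185
  c=8: 8 × 0.390 = 3.120
  c=9: 9 × 0.325 = 2.925
Maximum at c = 7 (3.185 surviving nestlings).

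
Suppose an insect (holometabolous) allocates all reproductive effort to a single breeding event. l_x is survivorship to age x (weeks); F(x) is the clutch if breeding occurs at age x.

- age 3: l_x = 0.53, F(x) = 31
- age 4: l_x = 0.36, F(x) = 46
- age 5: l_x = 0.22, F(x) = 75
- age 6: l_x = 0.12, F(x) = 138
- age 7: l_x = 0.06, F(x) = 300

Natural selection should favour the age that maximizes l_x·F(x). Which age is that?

7

Expected offspring if breeding at age x = l_x × F(x):
  age 3: 0.53 × 31 = 16.430
  age 4: 0.36 × 46 = 16.560
  age 5: 0.22 × 75 = 16.500
  age 6: 0.12 × 138 = 16.560
  age 7: 0.06 × 300 = 18.000
Maximum at age 7 (18.000).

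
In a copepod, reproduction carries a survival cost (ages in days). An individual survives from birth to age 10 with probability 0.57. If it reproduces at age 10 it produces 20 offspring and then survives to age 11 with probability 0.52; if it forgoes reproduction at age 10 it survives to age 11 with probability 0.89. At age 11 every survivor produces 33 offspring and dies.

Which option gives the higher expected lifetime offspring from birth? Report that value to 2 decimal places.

breed at age 10: R₀ = 0.57 × (20 + 0.52 × 33) = 0.57 × 37.1600 = 21.1812
delay to age 11: R₀ = 0.57 × (0.89 × 33) = 0.57 × 29.3700 = 16.7409
Higher: breed at age 10 (21.1812).

21.18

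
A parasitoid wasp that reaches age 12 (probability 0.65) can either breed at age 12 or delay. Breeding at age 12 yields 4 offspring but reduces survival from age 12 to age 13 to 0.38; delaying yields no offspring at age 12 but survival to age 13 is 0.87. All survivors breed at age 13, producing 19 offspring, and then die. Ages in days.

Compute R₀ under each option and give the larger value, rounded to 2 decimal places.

10.74

breed at age 12: R₀ = 0.65 × (4 + 0.38 × 19) = 0.65 × 11.2200 = 7.2930
delay to age 13: R₀ = 0.65 × (0.87 × 19) = 0.65 × 16.5300 = 10.7445
Higher: delay to age 13 (10.7445).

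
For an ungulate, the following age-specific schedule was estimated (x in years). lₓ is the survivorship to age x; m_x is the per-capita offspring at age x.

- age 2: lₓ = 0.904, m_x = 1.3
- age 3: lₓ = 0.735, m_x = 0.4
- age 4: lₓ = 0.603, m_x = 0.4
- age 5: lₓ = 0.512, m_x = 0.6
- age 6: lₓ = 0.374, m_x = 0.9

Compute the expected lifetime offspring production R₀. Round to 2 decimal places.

R₀ = Σ lₓ m_x:
  age 2: 0.904 × 1.3 = 1.1752
  age 3: 0.735 × 0.4 = 0.2940
  age 4: 0.603 × 0.4 = 0.2412
  age 5: 0.512 × 0.6 = 0.3072
  age 6: 0.374 × 0.9 = 0.3366
R₀ = 1.1752 + 0.2940 + 0.2412 + 0.3072 + 0.3366 = 2.3542

2.35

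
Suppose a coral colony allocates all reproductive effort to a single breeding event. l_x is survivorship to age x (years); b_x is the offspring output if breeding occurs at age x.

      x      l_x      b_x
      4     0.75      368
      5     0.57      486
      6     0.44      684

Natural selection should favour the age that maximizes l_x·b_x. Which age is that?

Expected offspring if breeding at age x = l_x × b_x:
  age 4: 0.75 × 368 = 276.000
  age 5: 0.57 × 486 = 277.020
  age 6: 0.44 × 684 = 300.960
Maximum at age 6 (300.960).

6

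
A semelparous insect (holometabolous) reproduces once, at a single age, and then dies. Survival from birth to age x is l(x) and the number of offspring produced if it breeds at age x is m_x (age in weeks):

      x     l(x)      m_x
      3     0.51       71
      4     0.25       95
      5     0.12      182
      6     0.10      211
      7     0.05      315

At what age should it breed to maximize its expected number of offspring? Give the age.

Expected offspring if breeding at age x = l(x) × m_x:
  age 3: 0.51 × 71 = 36.210
  age 4: 0.25 × 95 = 23.750
  age 5: 0.12 × 182 = 21.840
  age 6: 0.10 × 211 = 21.100
  age 7: 0.05 × 315 = 15.750
Maximum at age 3 (36.210).

3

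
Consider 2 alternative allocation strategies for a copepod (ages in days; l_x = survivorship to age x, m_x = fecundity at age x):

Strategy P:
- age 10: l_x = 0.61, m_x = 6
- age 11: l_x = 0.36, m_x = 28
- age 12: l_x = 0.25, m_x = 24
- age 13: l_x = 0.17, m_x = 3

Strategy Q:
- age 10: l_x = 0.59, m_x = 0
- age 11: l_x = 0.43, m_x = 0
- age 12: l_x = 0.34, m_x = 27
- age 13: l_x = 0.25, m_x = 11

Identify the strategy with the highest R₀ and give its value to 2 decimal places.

Strategy P: R₀ = 0.61×6 + 0.36×28 + 0.25×24 + 0.17×3 = 20.2500
Strategy Q: R₀ = 0.59×0 + 0.43×0 + 0.34×27 + 0.25×11 = 11.9300
Highest R₀: strategy P with 20.2500.

20.25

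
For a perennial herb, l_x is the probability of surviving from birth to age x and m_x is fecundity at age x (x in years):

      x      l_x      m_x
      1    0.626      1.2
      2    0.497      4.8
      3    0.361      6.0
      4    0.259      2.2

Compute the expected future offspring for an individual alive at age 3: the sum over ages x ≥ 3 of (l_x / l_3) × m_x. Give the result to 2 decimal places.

l_3 = 0.361. Conditional survival from age 3 to x is l_x / l_3.
  x=3: (0.361/0.361) × 6.0 = 6.0000
  x=4: (0.259/0.361) × 2.2 = 1.5784
Sum = 6.0000 + 1.5784 = 7.5784

7.58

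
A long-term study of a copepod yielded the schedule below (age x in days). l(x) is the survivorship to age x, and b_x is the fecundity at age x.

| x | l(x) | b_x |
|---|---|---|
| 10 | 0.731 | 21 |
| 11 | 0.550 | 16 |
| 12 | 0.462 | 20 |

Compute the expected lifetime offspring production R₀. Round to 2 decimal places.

33.39

R₀ = Σ l(x) b_x:
  age 10: 0.731 × 21 = 15.3510
  age 11: 0.550 × 16 = 8.8000
  age 12: 0.462 × 20 = 9.2400
R₀ = 15.3510 + 8.8000 + 9.2400 = 33.3910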